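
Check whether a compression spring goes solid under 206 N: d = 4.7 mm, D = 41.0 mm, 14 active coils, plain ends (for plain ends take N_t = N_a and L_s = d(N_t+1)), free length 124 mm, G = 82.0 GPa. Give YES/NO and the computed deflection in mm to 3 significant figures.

NO, δ = 39.7 mm

k = Gd⁴/(8D³N_a) = (82.0×10³)(4.7⁴)/(8·41.0³·14) = 5.1837 N/mm
N_t = 14; L_s = 4.7·15 = 70.5 mm; δ_solid = L₀ − L_s = 124 − 70.5 = 53.5 mm
δ = F/k = 206/5.1837 = 39.74 mm
δ < δ_solid → spring does not go solid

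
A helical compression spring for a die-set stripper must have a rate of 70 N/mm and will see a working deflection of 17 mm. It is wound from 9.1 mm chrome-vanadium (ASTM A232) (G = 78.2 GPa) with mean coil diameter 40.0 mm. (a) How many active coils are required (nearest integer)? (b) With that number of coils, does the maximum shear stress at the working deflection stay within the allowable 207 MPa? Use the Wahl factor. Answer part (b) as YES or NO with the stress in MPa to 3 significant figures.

(a) 15 coils; (b) NO, τ_max = 218 MPa

N_a = Gd⁴/(8D³k) = (78.2×10³)(9.1⁴)/(8·40.0³·70) = 14.96 → N_a = 15
Actual rate k = Gd⁴/(8D³·15) = 69.825 N/mm
Working load F = kδ = 69.825·17 = 1187 N
C = 40.0/9.1 = 4.3956; K_W = (4C−1)/(4C−4)+0.615/C = 1.3608
τ_max = K_W·8FD/(πd³) = 1.3608·160.45 = 218.34 MPa
τ_max > 207 MPa → exceeds allowable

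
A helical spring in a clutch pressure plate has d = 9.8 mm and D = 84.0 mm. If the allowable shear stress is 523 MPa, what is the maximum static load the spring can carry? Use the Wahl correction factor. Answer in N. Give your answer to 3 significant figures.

C = D/d = 84.0/9.8 = 8.5714
K_W = (4C−1)/(4C−4) + 0.615/C = 33.286/30.286 + 0.0717 = 1.1708
τ_max = K·8FD/(πd³) → F_max = τ_allow·πd³/(8DK)
F_max = 523·π·9.8³/(8·84.0·1.1708) = 1.5464e+06/786.78 = 1965.5 N

1970 N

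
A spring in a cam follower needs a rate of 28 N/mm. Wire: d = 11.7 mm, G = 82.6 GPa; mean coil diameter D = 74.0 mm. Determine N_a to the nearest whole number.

17

N_a = Gd⁴/(8D³k) = (82.6×10³ × 11.7⁴)/(8 × 74.0³ × 28)
    = 1.54783e+09 / 9.07702e+07 = 17.05 → 17 coils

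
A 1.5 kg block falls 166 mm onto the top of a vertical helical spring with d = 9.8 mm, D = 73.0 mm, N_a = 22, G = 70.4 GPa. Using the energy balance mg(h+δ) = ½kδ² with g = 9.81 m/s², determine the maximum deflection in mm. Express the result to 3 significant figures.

k = Gd⁴/(8D³N_a) = (70.4×10³)(9.8⁴)/(8·73.0³·22) = 9.4841 N/mm
W = mg = 1.5 × 9.81 = 14.715 N
½kδ² − Wδ − Wh = 0 → δ = (W + √(W² + 2kWh))/k
δ = (14.715 + √(216.53 + 46333.4))/9.4841 = (14.715 + 215.75)/9.4841 = 24.301 mm

24.3 mm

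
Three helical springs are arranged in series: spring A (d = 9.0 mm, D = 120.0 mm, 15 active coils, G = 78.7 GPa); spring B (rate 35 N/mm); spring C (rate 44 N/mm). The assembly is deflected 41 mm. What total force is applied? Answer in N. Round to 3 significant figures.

90.5 N

k_A = Gd⁴/(8D³N_a) = (78.7×10³)(9.0⁴)/(8·120.0³·15) = 2.4901 N/mm
Series: 1/k_eq = 1/2.4901 + 1/35 + 1/44 = 0.45289; k_eq = 2.2081 N/mm
F = k_eq·δ = 2.2081·41 = 90.53 N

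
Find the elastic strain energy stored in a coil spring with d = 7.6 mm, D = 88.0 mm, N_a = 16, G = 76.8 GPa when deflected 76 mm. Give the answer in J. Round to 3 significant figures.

k = Gd⁴/(8D³N_a) = (76.8×10³)(7.6⁴)/(8·88.0³·16) = 2.9374 N/mm
U = ½kδ² = 0.5 × 2.9374 × 76² = 8483.1 N·mm = 8.4831 J

8.48 J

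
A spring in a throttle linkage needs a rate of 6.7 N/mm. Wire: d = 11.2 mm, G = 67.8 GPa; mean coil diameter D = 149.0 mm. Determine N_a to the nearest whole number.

N_a = Gd⁴/(8D³k) = (67.8×10³ × 11.2⁴)/(8 × 149.0³ × 6.7)
    = 1.06685e+09 / 1.77306e+08 = 6.017 → 6 coils

6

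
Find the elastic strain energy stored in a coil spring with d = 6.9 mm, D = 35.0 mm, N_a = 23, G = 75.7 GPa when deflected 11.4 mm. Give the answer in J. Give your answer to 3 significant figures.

1.41 J

k = Gd⁴/(8D³N_a) = (75.7×10³)(6.9⁴)/(8·35.0³·23) = 21.751 N/mm
U = ½kδ² = 0.5 × 21.751 × 11.4² = 1413.4 N·mm = 1.4134 J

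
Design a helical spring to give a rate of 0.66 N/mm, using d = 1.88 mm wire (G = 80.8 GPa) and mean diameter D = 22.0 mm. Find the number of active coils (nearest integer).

N_a = Gd⁴/(8D³k) = (80.8×10³ × 1.88⁴)/(8 × 22.0³ × 0.66)
    = 1.00935e+06 / 56221.4 = 17.95 → 18 coils

18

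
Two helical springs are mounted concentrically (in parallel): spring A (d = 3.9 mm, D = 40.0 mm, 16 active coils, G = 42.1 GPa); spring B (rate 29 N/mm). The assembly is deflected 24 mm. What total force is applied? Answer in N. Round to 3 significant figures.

725 N

k_A = Gd⁴/(8D³N_a) = (42.1×10³)(3.9⁴)/(8·40.0³·16) = 1.1889 N/mm
Parallel: k_eq = 1.1889 + 29 = 30.189 N/mm
F = k_eq·δ = 30.189·24 = 724.53 N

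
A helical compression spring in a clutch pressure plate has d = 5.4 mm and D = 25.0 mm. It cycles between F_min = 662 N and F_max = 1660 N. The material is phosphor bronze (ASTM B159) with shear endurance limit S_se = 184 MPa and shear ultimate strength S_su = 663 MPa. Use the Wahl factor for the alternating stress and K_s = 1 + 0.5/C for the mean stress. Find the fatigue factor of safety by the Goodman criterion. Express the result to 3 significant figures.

0.444

C = D/d = 25.0/5.4 = 4.6296; K_W = (4C−1)/(4C−4)+0.615/C = 1.3395; K_s = 1+0.5/C = 1.1080
F_a = (F_max−F_min)/2 = 499 N; F_m = (F_max+F_min)/2 = 1161 N
τ_a = K_W·8F_aD/(πd³) = 1.3395 × 201.74 = 270.23 MPa
τ_m = K_s·8F_mD/(πd³) = 1.1080 × 469.39 = 520.08 MPa
Goodman: 1/n_f = τ_a/S_se + τ_m/S_su = 270.23/184 + 520.08/663 = 1.46864 + 0.78444 = 2.2531
n_f = 1/2.2531 = 0.4438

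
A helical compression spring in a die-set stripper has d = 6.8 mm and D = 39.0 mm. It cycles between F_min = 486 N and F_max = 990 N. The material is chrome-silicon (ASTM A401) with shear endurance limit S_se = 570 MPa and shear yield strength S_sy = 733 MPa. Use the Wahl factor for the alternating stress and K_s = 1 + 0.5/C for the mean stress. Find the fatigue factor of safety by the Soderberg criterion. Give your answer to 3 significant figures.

1.91

C = D/d = 39.0/6.8 = 5.7353; K_W = (4C−1)/(4C−4)+0.615/C = 1.2656; K_s = 1+0.5/C = 1.0872
F_a = (F_max−F_min)/2 = 252 N; F_m = (F_max+F_min)/2 = 738 N
τ_a = K_W·8F_aD/(πd³) = 1.2656 × 79.594 = 100.74 MPa
τ_m = K_s·8F_mD/(πd³) = 1.0872 × 233.1 = 253.42 MPa
Soderberg: 1/n_f = τ_a/S_se + τ_m/S_sy = 100.74/570 + 253.42/733 = 0.17673 + 0.34573 = 0.52245
n_f = 1/0.52245 = 1.914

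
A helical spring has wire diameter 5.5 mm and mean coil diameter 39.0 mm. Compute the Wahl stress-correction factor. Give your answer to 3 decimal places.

C = D/d = 39.0/5.5 = 7.0909
K_W = (4C−1)/(4C−4) + 0.615/C = 27.364/24.364 + 0.0867 = 1.2099

1.210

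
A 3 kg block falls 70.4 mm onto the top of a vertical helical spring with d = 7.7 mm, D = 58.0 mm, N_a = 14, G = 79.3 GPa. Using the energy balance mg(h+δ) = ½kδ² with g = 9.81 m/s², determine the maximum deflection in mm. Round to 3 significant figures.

20.5 mm

k = Gd⁴/(8D³N_a) = (79.3×10³)(7.7⁴)/(8·58.0³·14) = 12.757 N/mm
W = mg = 3 × 9.81 = 29.43 N
½kδ² − Wδ − Wh = 0 → δ = (W + √(W² + 2kWh))/k
δ = (29.43 + √(866.12 + 52860))/12.757 = (29.43 + 231.79)/12.757 = 20.477 mm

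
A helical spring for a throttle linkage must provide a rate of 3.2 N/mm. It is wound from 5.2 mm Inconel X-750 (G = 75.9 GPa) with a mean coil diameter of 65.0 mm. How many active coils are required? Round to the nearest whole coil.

N_a = Gd⁴/(8D³k) = (75.9×10³ × 5.2⁴)/(8 × 65.0³ × 3.2)
    = 5.54952e+07 / 7.0304e+06 = 7.894 → 8 coils

8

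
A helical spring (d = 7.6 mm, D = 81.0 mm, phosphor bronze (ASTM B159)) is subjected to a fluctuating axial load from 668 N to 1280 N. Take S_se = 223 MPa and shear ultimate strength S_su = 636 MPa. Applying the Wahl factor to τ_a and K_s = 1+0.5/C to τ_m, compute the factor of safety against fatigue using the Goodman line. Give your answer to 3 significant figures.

0.673

C = D/d = 81.0/7.6 = 10.6579; K_W = (4C−1)/(4C−4)+0.615/C = 1.1354; K_s = 1+0.5/C = 1.0469
F_a = (F_max−F_min)/2 = 306 N; F_m = (F_max+F_min)/2 = 974 N
τ_a = K_W·8F_aD/(πd³) = 1.1354 × 143.78 = 163.24 MPa
τ_m = K_s·8F_mD/(πd³) = 1.0469 × 457.66 = 479.13 MPa
Goodman: 1/n_f = τ_a/S_se + τ_m/S_su = 163.24/223 + 479.13/636 = 0.73204 + 0.75335 = 1.4854
n_f = 1/1.4854 = 0.6732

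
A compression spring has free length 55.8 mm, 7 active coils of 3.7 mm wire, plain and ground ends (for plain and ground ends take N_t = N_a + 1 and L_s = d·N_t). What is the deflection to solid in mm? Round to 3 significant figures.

N_t = 8; L_s = 3.7·8 = 29.6 mm
δ_solid = L₀ − L_s = 55.8 − 29.6 = 26.2 mm

26.2 mm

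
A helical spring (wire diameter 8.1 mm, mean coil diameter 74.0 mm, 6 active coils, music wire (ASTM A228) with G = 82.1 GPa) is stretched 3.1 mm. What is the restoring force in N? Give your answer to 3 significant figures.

k = Gd⁴/(8D³N_a) = (82.1×10³)(8.1⁴)/(8·74.0³·6) = 18.17 N/mm
F = k·δ = 18.17 × 3.1 = 56.326 N

56.3 N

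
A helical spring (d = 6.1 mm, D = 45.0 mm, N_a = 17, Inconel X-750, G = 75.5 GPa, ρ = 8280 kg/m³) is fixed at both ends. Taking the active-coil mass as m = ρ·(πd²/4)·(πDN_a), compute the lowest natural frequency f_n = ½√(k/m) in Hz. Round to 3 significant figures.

k = Gd⁴/(8D³N_a) = (75.5×10³)(6.1⁴)/(8·45.0³·17) = 8.4351 N/mm = 8435.1 N/m
Wire length L = πDN_a = π·45.0·17 = 2403.3 mm
m = ρ·(πd²/4)·L = 8280 × 29.225×10⁻⁶ m² × 2.4033 m = 0.58156 kg
f_n = ½√(k/m) = 0.5·√(8435.1/0.58156) = 0.5·√(14504) = 60.217 Hz

60.2 Hz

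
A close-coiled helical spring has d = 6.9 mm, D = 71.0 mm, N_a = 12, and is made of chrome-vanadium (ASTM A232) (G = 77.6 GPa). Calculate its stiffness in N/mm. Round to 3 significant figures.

k = Gd⁴/(8D³N_a) = (77.6×10³ × 6.9⁴) / (8 × 71.0³ × 12)
  = 1.75897e+08 / 3.43595e+07 = 5.1193 N/mm

5.12 N/mm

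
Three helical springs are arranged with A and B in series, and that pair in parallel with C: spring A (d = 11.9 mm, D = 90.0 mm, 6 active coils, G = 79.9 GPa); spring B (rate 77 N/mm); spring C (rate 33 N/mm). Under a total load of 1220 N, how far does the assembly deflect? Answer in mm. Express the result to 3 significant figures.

19.8 mm

k_A = Gd⁴/(8D³N_a) = (79.9×10³)(11.9⁴)/(8·90.0³·6) = 45.789 N/mm
Springs A,B series: k_AB = 1/(1/45.789+1/77) = 28.714 N/mm; parallel with C: k_eq = 28.714+33 = 61.714 N/mm
δ = F/k_eq = 1220/61.714 = 19.769 mm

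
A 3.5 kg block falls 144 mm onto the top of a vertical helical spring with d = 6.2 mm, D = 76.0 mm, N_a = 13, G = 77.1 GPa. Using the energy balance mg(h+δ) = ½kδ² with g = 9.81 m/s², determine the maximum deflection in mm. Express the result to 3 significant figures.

k = Gd⁴/(8D³N_a) = (77.1×10³)(6.2⁴)/(8·76.0³·13) = 2.4954 N/mm
W = mg = 3.5 × 9.81 = 34.335 N
½kδ² − Wδ − Wh = 0 → δ = (W + √(W² + 2kWh))/k
δ = (34.335 + √(1178.9 + 24676.1))/2.4954 = (34.335 + 160.79)/2.4954 = 78.195 mm

78.2 mm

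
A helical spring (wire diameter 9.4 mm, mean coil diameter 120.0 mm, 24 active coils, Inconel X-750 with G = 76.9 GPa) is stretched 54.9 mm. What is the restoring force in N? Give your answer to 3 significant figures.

99.3 N

k = Gd⁴/(8D³N_a) = (76.9×10³)(9.4⁴)/(8·120.0³·24) = 1.8096 N/mm
F = k·δ = 1.8096 × 54.9 = 99.349 N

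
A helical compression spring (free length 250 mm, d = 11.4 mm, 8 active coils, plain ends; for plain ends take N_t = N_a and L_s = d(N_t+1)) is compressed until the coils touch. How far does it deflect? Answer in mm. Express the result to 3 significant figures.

147 mm

N_t = 8; L_s = 11.4·9 = 102.6 mm
δ_solid = L₀ − L_s = 250 − 102.6 = 147.4 mm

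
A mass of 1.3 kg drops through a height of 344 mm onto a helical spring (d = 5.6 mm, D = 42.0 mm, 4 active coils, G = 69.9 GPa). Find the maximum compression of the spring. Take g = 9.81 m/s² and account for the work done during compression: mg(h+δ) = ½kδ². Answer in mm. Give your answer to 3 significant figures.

k = Gd⁴/(8D³N_a) = (69.9×10³)(5.6⁴)/(8·42.0³·4) = 28.996 N/mm
W = mg = 1.3 × 9.81 = 12.753 N
½kδ² − Wδ − Wh = 0 → δ = (W + √(W² + 2kWh))/k
δ = (12.753 + √(162.64 + 254409))/28.996 = (12.753 + 504.55)/28.996 = 17.841 mm

17.8 mm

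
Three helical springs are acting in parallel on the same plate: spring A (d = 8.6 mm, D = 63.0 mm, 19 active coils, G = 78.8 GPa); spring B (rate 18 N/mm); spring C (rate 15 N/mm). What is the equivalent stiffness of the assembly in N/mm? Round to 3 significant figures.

44.3 N/mm

k_A = Gd⁴/(8D³N_a) = (78.8×10³)(8.6⁴)/(8·63.0³·19) = 11.341 N/mm
Parallel: k_eq = 11.341 + 18 + 15 = 44.341 N/mm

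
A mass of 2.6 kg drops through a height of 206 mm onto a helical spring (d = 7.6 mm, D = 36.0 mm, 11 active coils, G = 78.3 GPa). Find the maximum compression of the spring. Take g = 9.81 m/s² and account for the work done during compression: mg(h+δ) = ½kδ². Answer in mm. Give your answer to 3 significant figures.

k = Gd⁴/(8D³N_a) = (78.3×10³)(7.6⁴)/(8·36.0³·11) = 63.625 N/mm
W = mg = 2.6 × 9.81 = 25.506 N
½kδ² − Wδ − Wh = 0 → δ = (W + √(W² + 2kWh))/k
δ = (25.506 + √(650.56 + 668599))/63.625 = (25.506 + 818.08)/63.625 = 13.259 mm

13.3 mm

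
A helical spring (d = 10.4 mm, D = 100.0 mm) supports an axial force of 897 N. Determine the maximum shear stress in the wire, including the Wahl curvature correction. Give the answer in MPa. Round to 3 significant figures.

234 MPa

Spring index C = D/d = 100.0/10.4 = 9.6154
K_W = (4C−1)/(4C−4) + 0.615/C = 37.462/34.462 + 0.0640 = 1.1510
τ₀ = 8FD/(πd³) = 8·897·100.0/(π·10.4³) = 717600/3533.9 = 203.06 MPa
τ_max = K·τ₀ = 1.1510 × 203.06 = 233.73 MPa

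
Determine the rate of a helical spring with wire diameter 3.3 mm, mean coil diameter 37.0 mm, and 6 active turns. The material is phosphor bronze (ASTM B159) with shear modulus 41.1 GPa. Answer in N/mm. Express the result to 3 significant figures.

k = Gd⁴/(8D³N_a) = (41.1×10³ × 3.3⁴) / (8 × 37.0³ × 6)
  = 4.87414e+06 / 2.43134e+06 = 2.0047 N/mm

2.00 N/mm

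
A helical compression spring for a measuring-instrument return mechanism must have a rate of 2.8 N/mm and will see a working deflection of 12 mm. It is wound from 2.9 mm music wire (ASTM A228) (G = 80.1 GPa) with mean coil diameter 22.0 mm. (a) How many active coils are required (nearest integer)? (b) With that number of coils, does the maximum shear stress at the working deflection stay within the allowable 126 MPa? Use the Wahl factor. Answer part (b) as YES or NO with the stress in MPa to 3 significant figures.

(a) 24 coils; (b) YES, τ_max = 91.3 MPa

N_a = Gd⁴/(8D³k) = (80.1×10³)(2.9⁴)/(8·22.0³·2.8) = 23.75 → N_a = 24
Actual rate k = Gd⁴/(8D³·24) = 2.7711 N/mm
Working load F = kδ = 2.7711·12 = 33.253 N
C = 22.0/2.9 = 7.5862; K_W = (4C−1)/(4C−4)+0.615/C = 1.1949
τ_max = K_W·8FD/(πd³) = 1.1949·76.385 = 91.275 MPa
τ_max ≤ 126 MPa → acceptable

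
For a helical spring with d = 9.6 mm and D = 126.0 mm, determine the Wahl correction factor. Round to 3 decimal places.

C = D/d = 126.0/9.6 = 13.1250
K_W = (4C−1)/(4C−4) + 0.615/C = 51.500/48.500 + 0.0469 = 1.1087

1.109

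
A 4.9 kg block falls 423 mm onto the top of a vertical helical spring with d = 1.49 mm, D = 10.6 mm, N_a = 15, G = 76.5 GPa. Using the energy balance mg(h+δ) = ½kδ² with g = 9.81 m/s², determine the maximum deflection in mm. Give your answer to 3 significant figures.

144 mm

k = Gd⁴/(8D³N_a) = (76.5×10³)(1.49⁴)/(8·10.6³·15) = 2.6382 N/mm
W = mg = 4.9 × 9.81 = 48.069 N
½kδ² − Wδ − Wh = 0 → δ = (W + √(W² + 2kWh))/k
δ = (48.069 + √(2310.6 + 107286))/2.6382 = (48.069 + 331.05)/2.6382 = 143.71 mm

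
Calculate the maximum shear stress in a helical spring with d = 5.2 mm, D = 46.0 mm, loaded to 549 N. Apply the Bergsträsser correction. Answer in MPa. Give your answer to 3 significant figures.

528 MPa

Spring index C = D/d = 46.0/5.2 = 8.8462
K_B = (4C+2)/(4C−3) = 37.385/32.385 = 1.1544
τ₀ = 8FD/(πd³) = 8·549·46.0/(π·5.2³) = 202032/441.73 = 457.36 MPa
τ_max = K·τ₀ = 1.1544 × 457.36 = 527.98 MPa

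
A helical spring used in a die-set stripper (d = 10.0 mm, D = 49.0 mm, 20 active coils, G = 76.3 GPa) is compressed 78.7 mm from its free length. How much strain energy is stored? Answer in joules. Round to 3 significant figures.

k = Gd⁴/(8D³N_a) = (76.3×10³)(10.0⁴)/(8·49.0³·20) = 40.534 N/mm
U = ½kδ² = 0.5 × 40.534 × 78.7² = 1.2553e+05 N·mm = 125.53 J

126 J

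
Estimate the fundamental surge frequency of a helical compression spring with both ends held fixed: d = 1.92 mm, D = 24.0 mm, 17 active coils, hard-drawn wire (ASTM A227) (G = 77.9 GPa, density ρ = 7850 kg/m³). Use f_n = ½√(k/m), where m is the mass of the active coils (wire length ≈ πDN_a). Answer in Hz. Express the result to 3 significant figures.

69.5 Hz

k = Gd⁴/(8D³N_a) = (77.9×10³)(1.92⁴)/(8·24.0³·17) = 0.56308 N/mm = 563.08 N/m
Wire length L = πDN_a = π·24.0·17 = 1281.8 mm
m = ρ·(πd²/4)·L = 7850 × 2.8953×10⁻⁶ m² × 1.2818 m = 0.029132 kg
f_n = ½√(k/m) = 0.5·√(563.08/0.029132) = 0.5·√(19328) = 69.513 Hz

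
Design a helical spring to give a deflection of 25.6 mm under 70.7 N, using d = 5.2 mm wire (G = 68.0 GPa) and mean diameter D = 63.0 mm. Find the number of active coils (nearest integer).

9

Required rate k = F/δ = 70.7/25.6 = 2.7617 N/mm
N_a = Gd⁴/(8D³k) = (68.0×10³ × 5.2⁴)/(8 × 63.0³ × 2.7617)
    = 4.9719e+07 / 5.52448e+06 = 9 → 9 coils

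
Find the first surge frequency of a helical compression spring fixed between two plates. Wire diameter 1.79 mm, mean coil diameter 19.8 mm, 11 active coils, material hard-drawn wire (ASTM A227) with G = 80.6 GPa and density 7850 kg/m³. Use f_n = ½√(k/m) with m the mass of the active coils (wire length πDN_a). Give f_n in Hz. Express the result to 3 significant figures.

150 Hz

k = Gd⁴/(8D³N_a) = (80.6×10³)(1.79⁴)/(8·19.8³·11) = 1.2113 N/mm = 1211.3 N/m
Wire length L = πDN_a = π·19.8·11 = 684.24 mm
m = ρ·(πd²/4)·L = 7850 × 2.5165×10⁻⁶ m² × 0.68424 m = 0.013517 kg
f_n = ½√(k/m) = 0.5·√(1211.3/0.013517) = 0.5·√(89618) = 149.68 Hz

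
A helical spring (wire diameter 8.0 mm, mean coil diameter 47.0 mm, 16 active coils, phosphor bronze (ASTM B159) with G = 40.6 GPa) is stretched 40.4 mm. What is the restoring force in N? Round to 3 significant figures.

506 N

k = Gd⁴/(8D³N_a) = (40.6×10³)(8.0⁴)/(8·47.0³·16) = 12.514 N/mm
F = k·δ = 12.514 × 40.4 = 505.55 N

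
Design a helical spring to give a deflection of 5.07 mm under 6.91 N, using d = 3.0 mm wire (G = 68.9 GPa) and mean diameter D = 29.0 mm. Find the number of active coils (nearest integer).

Required rate k = F/δ = 6.91/5.07 = 1.3629 N/mm
N_a = Gd⁴/(8D³k) = (68.9×10³ × 3.0⁴)/(8 × 29.0³ × 1.3629)
    = 5.5809e+06 / 265922 = 20.99 → 21 coils

21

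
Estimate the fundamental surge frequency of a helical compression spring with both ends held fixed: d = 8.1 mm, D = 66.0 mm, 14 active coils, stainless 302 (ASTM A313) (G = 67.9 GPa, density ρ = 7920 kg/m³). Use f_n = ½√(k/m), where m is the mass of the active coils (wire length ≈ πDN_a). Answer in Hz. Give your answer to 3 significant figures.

43.8 Hz

k = Gd⁴/(8D³N_a) = (67.9×10³)(8.1⁴)/(8·66.0³·14) = 9.0774 N/mm = 9077.4 N/m
Wire length L = πDN_a = π·66.0·14 = 2902.8 mm
m = ρ·(πd²/4)·L = 7920 × 51.53×10⁻⁶ m² × 2.9028 m = 1.1847 kg
f_n = ½√(k/m) = 0.5·√(9077.4/1.1847) = 0.5·√(7662.2) = 43.767 Hz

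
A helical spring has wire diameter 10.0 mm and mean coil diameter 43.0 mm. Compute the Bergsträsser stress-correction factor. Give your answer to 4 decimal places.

1.3521

C = D/d = 43.0/10.0 = 4.3000
K_B = (4C+2)/(4C−3) = 19.200/14.200 = 1.3521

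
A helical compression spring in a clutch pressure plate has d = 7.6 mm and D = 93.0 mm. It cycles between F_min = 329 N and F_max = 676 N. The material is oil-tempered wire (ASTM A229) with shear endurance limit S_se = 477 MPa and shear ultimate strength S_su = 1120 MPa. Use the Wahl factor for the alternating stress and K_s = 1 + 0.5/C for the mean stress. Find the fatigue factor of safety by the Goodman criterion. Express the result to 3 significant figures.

C = D/d = 93.0/7.6 = 12.2368; K_W = (4C−1)/(4C−4)+0.615/C = 1.1170; K_s = 1+0.5/C = 1.0409
F_a = (F_max−F_min)/2 = 173.5 N; F_m = (F_max+F_min)/2 = 502.5 N
τ_a = K_W·8F_aD/(πd³) = 1.1170 × 93.601 = 104.55 MPa
τ_m = K_s·8F_mD/(πd³) = 1.0409 × 271.09 = 282.17 MPa
Goodman: 1/n_f = τ_a/S_se + τ_m/S_su = 104.55/477 + 282.17/1120 = 0.21919 + 0.25194 = 0.47113
n_f = 1/0.47113 = 2.123

2.12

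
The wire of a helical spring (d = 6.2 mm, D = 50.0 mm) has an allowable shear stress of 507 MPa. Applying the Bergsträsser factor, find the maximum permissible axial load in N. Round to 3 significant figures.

811 N

C = D/d = 50.0/6.2 = 8.0645
K_B = (4C+2)/(4C−3) = 34.258/29.258 = 1.1709
τ_max = K·8FD/(πd³) → F_max = τ_allow·πd³/(8DK)
F_max = 507·π·6.2³/(8·50.0·1.1709) = 3.7961e+05/468.36 = 810.5 N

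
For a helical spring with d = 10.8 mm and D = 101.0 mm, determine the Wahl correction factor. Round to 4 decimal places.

1.1556

C = D/d = 101.0/10.8 = 9.3519
K_W = (4C−1)/(4C−4) + 0.615/C = 36.407/33.407 + 0.0658 = 1.1556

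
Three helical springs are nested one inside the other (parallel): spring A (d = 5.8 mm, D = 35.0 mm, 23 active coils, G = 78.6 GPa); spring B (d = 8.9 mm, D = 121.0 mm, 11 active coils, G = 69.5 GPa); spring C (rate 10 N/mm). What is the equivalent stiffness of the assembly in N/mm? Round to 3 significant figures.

24.1 N/mm

k_A = Gd⁴/(8D³N_a) = (78.6×10³)(5.8⁴)/(8·35.0³·23) = 11.275 N/mm
k_B = Gd⁴/(8D³N_a) = (69.5×10³)(8.9⁴)/(8·121.0³·11) = 2.7971 N/mm
Parallel: k_eq = 11.275 + 2.7971 + 10 = 24.072 N/mm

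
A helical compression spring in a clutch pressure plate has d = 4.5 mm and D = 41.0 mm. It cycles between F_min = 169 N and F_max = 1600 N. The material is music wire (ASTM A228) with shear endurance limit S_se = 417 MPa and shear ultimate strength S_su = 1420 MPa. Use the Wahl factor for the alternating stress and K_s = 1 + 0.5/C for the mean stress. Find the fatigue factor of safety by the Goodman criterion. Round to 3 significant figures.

C = D/d = 41.0/4.5 = 9.1111; K_W = (4C−1)/(4C−4)+0.615/C = 1.1600; K_s = 1+0.5/C = 1.0549
F_a = (F_max−F_min)/2 = 715.5 N; F_m = (F_max+F_min)/2 = 884.5 N
τ_a = K_W·8F_aD/(πd³) = 1.1600 × 819.78 = 950.91 MPa
τ_m = K_s·8F_mD/(πd³) = 1.0549 × 1013.4 = 1069 MPa
Goodman: 1/n_f = τ_a/S_se + τ_m/S_su = 950.91/417 + 1069/1420 = 2.28037 + 0.75283 = 3.0332
n_f = 1/3.0332 = 0.3297

0.330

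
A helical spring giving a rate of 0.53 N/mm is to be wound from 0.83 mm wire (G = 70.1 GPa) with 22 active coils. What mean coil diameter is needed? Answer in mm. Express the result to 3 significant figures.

D = (Gd⁴/(8N_a·k))^(1/3) = (70.1×10³·0.83⁴/(8·22·0.53))^(1/3)
  = (356.65)^(1/3) = 7.0916 mm

7.09 mm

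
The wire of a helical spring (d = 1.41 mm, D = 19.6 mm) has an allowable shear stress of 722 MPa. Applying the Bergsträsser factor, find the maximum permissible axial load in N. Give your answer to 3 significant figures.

C = D/d = 19.6/1.41 = 13.9007
K_B = (4C+2)/(4C−3) = 57.603/52.603 = 1.0951
τ_max = K·8FD/(πd³) → F_max = τ_allow·πd³/(8DK)
F_max = 722·π·1.41³/(8·19.6·1.0951) = 6358.3/171.7 = 37.031 N

37.0 N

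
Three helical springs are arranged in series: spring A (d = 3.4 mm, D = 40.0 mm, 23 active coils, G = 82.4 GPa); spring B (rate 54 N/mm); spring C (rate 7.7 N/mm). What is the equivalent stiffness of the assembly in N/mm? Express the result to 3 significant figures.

0.821 N/mm

k_A = Gd⁴/(8D³N_a) = (82.4×10³)(3.4⁴)/(8·40.0³·23) = 0.93507 N/mm
Series: 1/k_eq = 1/0.93507 + 1/54 + 1/7.7 = 1.2178; k_eq = 0.82114 N/mm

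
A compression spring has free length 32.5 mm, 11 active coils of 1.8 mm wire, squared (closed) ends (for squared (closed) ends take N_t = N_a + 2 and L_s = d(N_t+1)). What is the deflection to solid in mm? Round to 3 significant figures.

7.30 mm

N_t = 13; L_s = 1.8·14 = 25.2 mm
δ_solid = L₀ − L_s = 32.5 − 25.2 = 7.3 mm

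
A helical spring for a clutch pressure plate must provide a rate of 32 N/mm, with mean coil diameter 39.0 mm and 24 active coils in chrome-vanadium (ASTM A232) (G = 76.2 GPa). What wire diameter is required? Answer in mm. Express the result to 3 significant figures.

d = (8D³N_a·k / G)^(1/4) = (8·39.0³·24·32 / (76.2×10³))^0.25
  = (4782.9)^0.25 = 8.3162 mm

8.32 mm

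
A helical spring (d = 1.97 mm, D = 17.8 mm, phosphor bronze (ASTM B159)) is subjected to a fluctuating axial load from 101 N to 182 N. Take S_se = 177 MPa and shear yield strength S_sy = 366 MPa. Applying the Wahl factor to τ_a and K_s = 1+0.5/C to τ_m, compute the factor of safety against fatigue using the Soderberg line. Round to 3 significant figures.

0.250

C = D/d = 17.8/1.97 = 9.0355; K_W = (4C−1)/(4C−4)+0.615/C = 1.1614; K_s = 1+0.5/C = 1.0553
F_a = (F_max−F_min)/2 = 40.5 N; F_m = (F_max+F_min)/2 = 141.5 N
τ_a = K_W·8F_aD/(πd³) = 1.1614 × 240.11 = 278.87 MPa
τ_m = K_s·8F_mD/(πd³) = 1.0553 × 838.91 = 885.34 MPa
Soderberg: 1/n_f = τ_a/S_se + τ_m/S_sy = 278.87/177 + 885.34/366 = 1.57552 + 2.41896 = 3.9945
n_f = 1/3.9945 = 0.2503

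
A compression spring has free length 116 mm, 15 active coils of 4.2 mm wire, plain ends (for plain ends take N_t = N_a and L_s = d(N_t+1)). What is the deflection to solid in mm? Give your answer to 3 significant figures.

48.8 mm

N_t = 15; L_s = 4.2·16 = 67.2 mm
δ_solid = L₀ − L_s = 116 − 67.2 = 48.8 mm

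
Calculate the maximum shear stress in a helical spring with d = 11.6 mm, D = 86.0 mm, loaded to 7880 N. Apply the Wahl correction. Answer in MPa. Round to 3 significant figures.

1330 MPa

Spring index C = D/d = 86.0/11.6 = 7.4138
K_W = (4C−1)/(4C−4) + 0.615/C = 28.655/25.655 + 0.0830 = 1.1999
τ₀ = 8FD/(πd³) = 8·7880·86.0/(π·11.6³) = 5.42144e+06/4903.7 = 1105.6 MPa
τ_max = K·τ₀ = 1.1999 × 1105.6 = 1326.6 MPa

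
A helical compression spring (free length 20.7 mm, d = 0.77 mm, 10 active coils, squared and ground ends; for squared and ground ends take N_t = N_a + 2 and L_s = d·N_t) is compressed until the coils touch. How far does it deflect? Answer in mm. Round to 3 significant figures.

N_t = 12; L_s = 0.77·12 = 9.24 mm
δ_solid = L₀ − L_s = 20.7 − 9.24 = 11.46 mm

11.5 mm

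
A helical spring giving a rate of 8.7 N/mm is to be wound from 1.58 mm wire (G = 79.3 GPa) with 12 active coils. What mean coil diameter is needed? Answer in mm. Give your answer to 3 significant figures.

8.40 mm

D = (Gd⁴/(8N_a·k))^(1/3) = (79.3×10³·1.58⁴/(8·12·8.7))^(1/3)
  = (591.713)^(1/3) = 8.3953 mm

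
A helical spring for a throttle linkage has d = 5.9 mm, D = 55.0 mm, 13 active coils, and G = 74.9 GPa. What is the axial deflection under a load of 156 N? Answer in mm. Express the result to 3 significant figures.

29.7 mm

k = Gd⁴/(8D³N_a) = (74.9×10³)(5.9⁴)/(8·55.0³·13) = 5.2453 N/mm
δ = F/k = 156 / 5.2453 = 29.741 mm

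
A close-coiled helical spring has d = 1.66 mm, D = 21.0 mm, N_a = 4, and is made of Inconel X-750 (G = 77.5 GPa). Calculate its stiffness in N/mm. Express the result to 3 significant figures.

k = Gd⁴/(8D³N_a) = (77.5×10³ × 1.66⁴) / (8 × 21.0³ × 4)
  = 588483 / 296352 = 1.9858 N/mm

1.99 N/mm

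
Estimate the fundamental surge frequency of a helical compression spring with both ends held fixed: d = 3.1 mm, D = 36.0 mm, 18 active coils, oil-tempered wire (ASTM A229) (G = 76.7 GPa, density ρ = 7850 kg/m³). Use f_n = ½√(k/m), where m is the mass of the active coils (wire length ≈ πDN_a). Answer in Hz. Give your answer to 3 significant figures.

k = Gd⁴/(8D³N_a) = (76.7×10³)(3.1⁴)/(8·36.0³·18) = 1.0543 N/mm = 1054.3 N/m
Wire length L = πDN_a = π·36.0·18 = 2035.8 mm
m = ρ·(πd²/4)·L = 7850 × 7.5477×10⁻⁶ m² × 2.0358 m = 0.12062 kg
f_n = ½√(k/m) = 0.5·√(1054.3/0.12062) = 0.5·√(8741.1) = 46.747 Hz

46.7 Hz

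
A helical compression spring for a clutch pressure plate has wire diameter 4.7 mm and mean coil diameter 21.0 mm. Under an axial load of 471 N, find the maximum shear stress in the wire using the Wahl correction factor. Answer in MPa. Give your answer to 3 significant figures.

328 MPa

Spring index C = D/d = 21.0/4.7 = 4.4681
K_W = (4C−1)/(4C−4) + 0.615/C = 16.872/13.872 + 0.1376 = 1.3539
τ₀ = 8FD/(πd³) = 8·471·21.0/(π·4.7³) = 79128/326.17 = 242.6 MPa
τ_max = K·τ₀ = 1.3539 × 242.6 = 328.45 MPa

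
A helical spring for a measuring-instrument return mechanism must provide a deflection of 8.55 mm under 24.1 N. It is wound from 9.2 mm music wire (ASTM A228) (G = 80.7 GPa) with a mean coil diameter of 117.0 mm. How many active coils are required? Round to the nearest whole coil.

Required rate k = F/δ = 24.1/8.55 = 2.8187 N/mm
N_a = Gd⁴/(8D³k) = (80.7×10³ × 9.2⁴)/(8 × 117.0³ × 2.8187)
    = 5.78129e+08 / 3.61159e+07 = 16.01 → 16 coils

16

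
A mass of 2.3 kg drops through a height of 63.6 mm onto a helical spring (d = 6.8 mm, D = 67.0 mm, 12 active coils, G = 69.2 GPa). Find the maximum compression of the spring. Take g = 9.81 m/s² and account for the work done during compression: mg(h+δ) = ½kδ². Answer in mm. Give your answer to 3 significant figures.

k = Gd⁴/(8D³N_a) = (69.2×10³)(6.8⁴)/(8·67.0³·12) = 5.1244 N/mm
W = mg = 2.3 × 9.81 = 22.563 N
½kδ² − Wδ − Wh = 0 → δ = (W + √(W² + 2kWh))/k
δ = (22.563 + √(509.09 + 14707.2))/5.1244 = (22.563 + 123.35)/5.1244 = 28.475 mm

28.5 mm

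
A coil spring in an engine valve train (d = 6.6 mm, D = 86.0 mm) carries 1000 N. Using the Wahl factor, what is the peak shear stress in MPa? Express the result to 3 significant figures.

845 MPa

Spring index C = D/d = 86.0/6.6 = 13.0303
K_W = (4C−1)/(4C−4) + 0.615/C = 51.121/48.121 + 0.0472 = 1.1095
τ₀ = 8FD/(πd³) = 8·1000·86.0/(π·6.6³) = 688000/903.2 = 761.74 MPa
τ_max = K·τ₀ = 1.1095 × 761.74 = 845.18 MPa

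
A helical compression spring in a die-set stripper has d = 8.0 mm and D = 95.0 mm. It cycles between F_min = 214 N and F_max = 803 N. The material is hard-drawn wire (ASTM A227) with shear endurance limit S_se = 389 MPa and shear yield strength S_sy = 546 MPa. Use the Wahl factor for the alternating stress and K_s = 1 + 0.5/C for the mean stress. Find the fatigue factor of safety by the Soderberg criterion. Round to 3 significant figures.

C = D/d = 95.0/8.0 = 11.8750; K_W = (4C−1)/(4C−4)+0.615/C = 1.1208; K_s = 1+0.5/C = 1.0421
F_a = (F_max−F_min)/2 = 294.5 N; F_m = (F_max+F_min)/2 = 508.5 N
τ_a = K_W·8F_aD/(πd³) = 1.1208 × 139.15 = 155.95 MPa
τ_m = K_s·8F_mD/(πd³) = 1.0421 × 240.26 = 250.38 MPa
Soderberg: 1/n_f = τ_a/S_se + τ_m/S_sy = 155.95/389 + 250.38/546 = 0.40090 + 0.45857 = 0.85947
n_f = 1/0.85947 = 1.164

1.16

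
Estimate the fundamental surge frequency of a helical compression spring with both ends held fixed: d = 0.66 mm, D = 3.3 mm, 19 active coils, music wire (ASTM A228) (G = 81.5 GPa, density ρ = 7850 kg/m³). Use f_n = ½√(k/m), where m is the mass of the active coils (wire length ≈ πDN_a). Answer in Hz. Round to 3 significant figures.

k = Gd⁴/(8D³N_a) = (81.5×10³)(0.66⁴)/(8·3.3³·19) = 2.8311 N/mm = 2831.1 N/m
Wire length L = πDN_a = π·3.3·19 = 196.98 mm
m = ρ·(πd²/4)·L = 7850 × 0.34212×10⁻⁶ m² × 0.19698 m = 0.00052901 kg
f_n = ½√(k/m) = 0.5·√(2831.1/0.00052901) = 0.5·√(5.3516e+06) = 1156.7 Hz

1160 Hz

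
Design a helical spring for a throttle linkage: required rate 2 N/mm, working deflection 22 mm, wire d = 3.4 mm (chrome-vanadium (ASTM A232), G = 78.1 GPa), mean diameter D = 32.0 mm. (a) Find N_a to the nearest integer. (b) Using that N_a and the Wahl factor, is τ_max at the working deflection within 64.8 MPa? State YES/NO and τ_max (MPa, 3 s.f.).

N_a = Gd⁴/(8D³k) = (78.1×10³)(3.4⁴)/(8·32.0³·2) = 19.91 → N_a = 20
Actual rate k = Gd⁴/(8D³·20) = 1.9907 N/mm
Working load F = kδ = 1.9907·22 = 43.794 N
C = 32.0/3.4 = 9.4118; K_W = (4C−1)/(4C−4)+0.615/C = 1.1545
τ_max = K_W·8FD/(πd³) = 1.1545·90.797 = 104.83 MPa
τ_max > 64.8 MPa → exceeds allowable

(a) 20 coils; (b) NO, τ_max = 105 MPa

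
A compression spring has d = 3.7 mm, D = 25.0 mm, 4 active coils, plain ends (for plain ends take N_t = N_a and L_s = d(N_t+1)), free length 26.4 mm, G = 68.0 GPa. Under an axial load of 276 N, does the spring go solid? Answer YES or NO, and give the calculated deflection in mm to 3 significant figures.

YES, δ = 10.8 mm

k = Gd⁴/(8D³N_a) = (68.0×10³)(3.7⁴)/(8·25.0³·4) = 25.489 N/mm
N_t = 4; L_s = 3.7·5 = 18.5 mm; δ_solid = L₀ − L_s = 26.4 − 18.5 = 7.9 mm
δ = F/k = 276/25.489 = 10.828 mm
δ ≥ δ_solid → spring goes solid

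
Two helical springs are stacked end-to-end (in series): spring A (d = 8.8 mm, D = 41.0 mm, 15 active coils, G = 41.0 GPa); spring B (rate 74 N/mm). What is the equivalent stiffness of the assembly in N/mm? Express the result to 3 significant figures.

21.2 N/mm

k_A = Gd⁴/(8D³N_a) = (41.0×10³)(8.8⁴)/(8·41.0³·15) = 29.729 N/mm
Series: 1/k_eq = 1/29.729 + 1/74 = 0.047151; k_eq = 21.209 N/mm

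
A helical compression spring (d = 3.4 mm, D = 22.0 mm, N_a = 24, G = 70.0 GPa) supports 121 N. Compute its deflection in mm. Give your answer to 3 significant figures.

k = Gd⁴/(8D³N_a) = (70.0×10³)(3.4⁴)/(8·22.0³·24) = 4.5756 N/mm
δ = F/k = 121 / 4.5756 = 26.445 mm

26.4 mm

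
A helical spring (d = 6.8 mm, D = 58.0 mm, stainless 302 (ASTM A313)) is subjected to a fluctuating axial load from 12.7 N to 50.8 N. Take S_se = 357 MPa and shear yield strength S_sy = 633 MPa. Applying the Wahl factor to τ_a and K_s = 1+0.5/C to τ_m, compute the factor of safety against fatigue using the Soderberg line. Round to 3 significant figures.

C = D/d = 58.0/6.8 = 8.5294; K_W = (4C−1)/(4C−4)+0.615/C = 1.1717; K_s = 1+0.5/C = 1.0586
F_a = (F_max−F_min)/2 = 19.05 N; F_m = (F_max+F_min)/2 = 31.75 N
τ_a = K_W·8F_aD/(πd³) = 1.1717 × 8.9482 = 10.485 MPa
τ_m = K_s·8F_mD/(πd³) = 1.0586 × 14.914 = 15.788 MPa
Soderberg: 1/n_f = τ_a/S_se + τ_m/S_sy = 10.485/357 + 15.788/633 = 0.02937 + 0.02494 = 0.05431
n_f = 1/0.05431 = 18.41

18.4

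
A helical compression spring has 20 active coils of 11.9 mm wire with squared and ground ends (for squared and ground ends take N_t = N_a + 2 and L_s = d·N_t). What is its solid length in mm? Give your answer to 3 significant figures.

262 mm

squared and ground ends: N_t = N_a + 2 = 20 + 2 = 22
L_s = d·N_t = 11.9 × 22 = 261.8 mm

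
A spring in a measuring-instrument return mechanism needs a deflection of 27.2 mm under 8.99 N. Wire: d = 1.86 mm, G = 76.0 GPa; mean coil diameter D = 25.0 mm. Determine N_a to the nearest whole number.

22

Required rate k = F/δ = 8.99/27.2 = 0.33051 N/mm
N_a = Gd⁴/(8D³k) = (76.0×10³ × 1.86⁴)/(8 × 25.0³ × 0.33051)
    = 909631 / 41314.3 = 22.02 → 22 coils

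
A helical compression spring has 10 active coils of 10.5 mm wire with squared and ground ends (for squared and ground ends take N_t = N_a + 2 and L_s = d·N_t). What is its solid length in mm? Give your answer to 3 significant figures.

126 mm

squared and ground ends: N_t = N_a + 2 = 10 + 2 = 12
L_s = d·N_t = 10.5 × 12 = 126 mm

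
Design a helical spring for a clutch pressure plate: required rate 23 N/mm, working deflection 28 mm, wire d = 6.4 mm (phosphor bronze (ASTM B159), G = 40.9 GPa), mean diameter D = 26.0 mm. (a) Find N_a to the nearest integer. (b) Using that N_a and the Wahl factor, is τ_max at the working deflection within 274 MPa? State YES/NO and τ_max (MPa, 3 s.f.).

N_a = Gd⁴/(8D³k) = (40.9×10³)(6.4⁴)/(8·26.0³·23) = 21.22 → N_a = 21
Actual rate k = Gd⁴/(8D³·21) = 23.239 N/mm
Working load F = kδ = 23.239·28 = 650.69 N
C = 26.0/6.4 = 4.0625; K_W = (4C−1)/(4C−4)+0.615/C = 1.3963
τ_max = K_W·8FD/(πd³) = 1.3963·164.34 = 229.47 MPa
τ_max ≤ 274 MPa → acceptable

(a) 21 coils; (b) YES, τ_max = 229 MPa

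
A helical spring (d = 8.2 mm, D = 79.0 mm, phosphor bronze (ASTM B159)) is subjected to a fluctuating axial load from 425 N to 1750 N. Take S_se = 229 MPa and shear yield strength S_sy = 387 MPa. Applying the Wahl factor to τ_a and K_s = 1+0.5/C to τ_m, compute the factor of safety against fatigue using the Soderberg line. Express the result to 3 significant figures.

0.436

C = D/d = 79.0/8.2 = 9.6341; K_W = (4C−1)/(4C−4)+0.615/C = 1.1507; K_s = 1+0.5/C = 1.0519
F_a = (F_max−F_min)/2 = 662.5 N; F_m = (F_max+F_min)/2 = 1087.5 N
τ_a = K_W·8F_aD/(πd³) = 1.1507 × 241.72 = 278.15 MPa
τ_m = K_s·8F_mD/(πd³) = 1.0519 × 396.78 = 417.38 MPa
Soderberg: 1/n_f = τ_a/S_se + τ_m/S_sy = 278.15/229 + 417.38/387 = 1.21461 + 1.07849 = 2.2931
n_f = 1/2.2931 = 0.4361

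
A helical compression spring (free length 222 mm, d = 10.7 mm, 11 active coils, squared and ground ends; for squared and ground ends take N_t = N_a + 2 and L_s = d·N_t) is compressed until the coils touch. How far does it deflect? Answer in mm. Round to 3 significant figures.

82.9 mm

N_t = 13; L_s = 10.7·13 = 139.1 mm
δ_solid = L₀ − L_s = 222 − 139.1 = 82.9 mm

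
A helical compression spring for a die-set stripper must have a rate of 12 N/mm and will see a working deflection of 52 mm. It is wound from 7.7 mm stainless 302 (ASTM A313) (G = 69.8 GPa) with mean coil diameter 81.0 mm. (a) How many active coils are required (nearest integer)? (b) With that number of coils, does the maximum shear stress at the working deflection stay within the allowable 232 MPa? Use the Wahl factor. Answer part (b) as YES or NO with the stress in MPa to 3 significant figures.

N_a = Gd⁴/(8D³k) = (69.8×10³)(7.7⁴)/(8·81.0³·12) = 4.809 → N_a = 5
Actual rate k = Gd⁴/(8D³·5) = 11.543 N/mm
Working load F = kδ = 11.543·52 = 600.21 N
C = 81.0/7.7 = 10.5195; K_W = (4C−1)/(4C−4)+0.615/C = 1.1372
τ_max = K_W·8FD/(πd³) = 1.1372·271.18 = 308.4 MPa
τ_max > 232 MPa → exceeds allowable

(a) 5 coils; (b) NO, τ_max = 308 MPa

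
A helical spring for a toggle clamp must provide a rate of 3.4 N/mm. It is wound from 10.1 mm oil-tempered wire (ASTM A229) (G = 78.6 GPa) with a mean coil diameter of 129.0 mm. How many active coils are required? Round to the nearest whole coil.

N_a = Gd⁴/(8D³k) = (78.6×10³ × 10.1⁴)/(8 × 129.0³ × 3.4)
    = 8.17915e+08 / 5.83899e+07 = 14.01 → 14 coils

14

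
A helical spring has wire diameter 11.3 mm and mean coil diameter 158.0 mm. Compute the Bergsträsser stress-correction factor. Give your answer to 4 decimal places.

1.0945

C = D/d = 158.0/11.3 = 13.9823
K_B = (4C+2)/(4C−3) = 57.929/52.929 = 1.0945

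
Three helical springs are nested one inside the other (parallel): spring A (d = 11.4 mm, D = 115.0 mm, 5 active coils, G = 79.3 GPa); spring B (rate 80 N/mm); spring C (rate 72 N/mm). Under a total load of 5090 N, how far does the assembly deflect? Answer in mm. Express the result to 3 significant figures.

29.3 mm

k_A = Gd⁴/(8D³N_a) = (79.3×10³)(11.4⁴)/(8·115.0³·5) = 22.016 N/mm
Parallel: k_eq = 22.016 + 80 + 72 = 174.02 N/mm
δ = F/k_eq = 5090/174.02 = 29.25 mm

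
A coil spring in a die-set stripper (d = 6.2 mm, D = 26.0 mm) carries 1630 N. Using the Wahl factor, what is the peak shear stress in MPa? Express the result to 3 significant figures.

626 MPa

Spring index C = D/d = 26.0/6.2 = 4.1935
K_W = (4C−1)/(4C−4) + 0.615/C = 15.774/12.774 + 0.1467 = 1.3815
τ₀ = 8FD/(πd³) = 8·1630·26.0/(π·6.2³) = 339040/748.73 = 452.82 MPa
τ_max = K·τ₀ = 1.3815 × 452.82 = 625.57 MPa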